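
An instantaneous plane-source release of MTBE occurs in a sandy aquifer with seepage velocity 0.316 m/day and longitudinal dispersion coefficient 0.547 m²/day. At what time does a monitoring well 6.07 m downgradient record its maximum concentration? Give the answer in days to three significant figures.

For the 1D instantaneous-source solution, setting ∂C/∂t = 0 at fixed x gives v²t² + 2Dt − x² = 0, so t = (√(D² + v²x²) − D)/v².
√(D² + v²x²) = √(0.547² + 0.316² × 6.07²) = 1.995; v² = 0.099856.
t = (1.995 − 0.547)/0.099856 = 14.5 days (vs. the pure-advection estimate x/v = 19.2 d).

14.5 days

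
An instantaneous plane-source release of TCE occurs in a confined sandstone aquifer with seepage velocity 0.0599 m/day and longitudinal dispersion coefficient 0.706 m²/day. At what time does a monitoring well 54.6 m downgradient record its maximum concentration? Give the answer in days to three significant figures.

736 days

For the 1D instantaneous-source solution, setting ∂C/∂t = 0 at fixed x gives v²t² + 2Dt − x² = 0, so t = (√(D² + v²x²) − D)/v².
√(D² + v²x²) = √(0.706² + 0.0599² × 54.6²) = 3.346; v² = 0.00358801.
t = (3.346 − 0.706)/0.00358801 = 736 days (vs. the pure-advection estimate x/v = 912 d).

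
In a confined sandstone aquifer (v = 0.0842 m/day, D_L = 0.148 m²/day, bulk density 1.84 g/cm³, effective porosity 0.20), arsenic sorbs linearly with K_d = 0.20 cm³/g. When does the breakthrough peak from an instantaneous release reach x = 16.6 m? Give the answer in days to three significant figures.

504 days

Retardation factor R = 1 + ρ_b·K_d/n = 1 + 1.84 × 0.20/0.20 = 2.840.
Sorption retards both mechanisms: v_R = v/R = 0.02965 m/day, D_R = D/R = 0.05211 m²/day.
Peak time from v_R²t² + 2D_R t − x² = 0: t = (√(D_R² + v_R²x²) − D_R)/v_R².
√(D_R² + v_R²x²) = √(0.05211² + 0.02965² × 16.6²) = 0.4949; v_R² = 0.0008791.
t = (0.4949 − 0.05211)/0.0008791 = 504 days.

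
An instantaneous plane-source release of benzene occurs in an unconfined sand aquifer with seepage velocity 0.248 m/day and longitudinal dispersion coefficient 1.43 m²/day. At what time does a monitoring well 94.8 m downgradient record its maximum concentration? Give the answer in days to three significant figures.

For the 1D instantaneous-source solution, setting ∂C/∂t = 0 at fixed x gives v²t² + 2Dt − x² = 0, so t = (√(D² + v²x²) − D)/v².
√(D² + v²x²) = √(1.43² + 0.248² × 94.8²) = 23.55; v² = 0.061504.
t = (23.55 − 1.43)/0.061504 = 360 days (vs. the pure-advection estimate x/v = 382 d).

360 days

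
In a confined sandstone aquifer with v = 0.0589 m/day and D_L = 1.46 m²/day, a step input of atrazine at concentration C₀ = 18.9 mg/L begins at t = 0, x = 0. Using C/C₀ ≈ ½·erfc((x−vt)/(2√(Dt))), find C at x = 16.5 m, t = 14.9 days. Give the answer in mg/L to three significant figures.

0.169 mg/L

For a continuous step input, C/C₀ ≈ ½·erfc((x−vt)/(2√(Dt))).
vt = 0.0589 × 14.9 = 0.87761 m and 2√(Dt) = 2√(1.46 × 14.9) = 9.328 m.
Argument (x−vt)/(2√(Dt)) = (16.5 − 0.87761)/9.328 = 1.675; ½·erfc(1.675) = 0.008923.
C = 18.9 × 0.008923 = 0.169 mg/L.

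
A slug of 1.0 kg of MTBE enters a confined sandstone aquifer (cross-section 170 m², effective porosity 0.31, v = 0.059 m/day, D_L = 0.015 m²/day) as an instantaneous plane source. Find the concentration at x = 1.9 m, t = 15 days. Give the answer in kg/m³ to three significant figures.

For an instantaneous plane source, C(x,t) = M/(n_e·A·√(4πDt)) · exp(−(x−vt)²/(4Dt)), with n_e·A the pore (flow) area.
Plume center vt = 0.059 × 15 = 0.885 m, so the well at 1.9 m is 1.015 m downgradient of the peak.
√(4πDt) = 1.681 m, giving peak height M/(n_e·A·√(4πDt)) = 1.0/(0.31 × 170 × 1.681) = 0.01129 kg/m³.
(x−vt)²/(4Dt) = (1.015)²/(4 × 0.015 × 15) = 1.145; exp(−1.145) = 0.3182.
C = 0.01129 × 0.3182 = 0.00359 kg/m³.

0.00359 kg/m³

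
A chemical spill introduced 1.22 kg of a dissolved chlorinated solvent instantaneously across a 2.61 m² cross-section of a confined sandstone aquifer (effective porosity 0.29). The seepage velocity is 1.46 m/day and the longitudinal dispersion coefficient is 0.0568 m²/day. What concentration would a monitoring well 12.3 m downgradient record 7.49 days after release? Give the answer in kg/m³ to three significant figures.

0.233 kg/m³

For an instantaneous plane source, C(x,t) = M/(n_e·A·√(4πDt)) · exp(−(x−vt)²/(4Dt)), with n_e·A the pore (flow) area.
Plume center vt = 1.46 × 7.49 = 10.9354 m, so the well at 12.3 m is 1.3646 m downgradient of the peak.
√(4πDt) = 2.312 m, giving peak height M/(n_e·A·√(4πDt)) = 1.22/(0.29 × 2.61 × 2.312) = 0.6972 kg/m³.
(x−vt)²/(4Dt) = (1.3646)²/(4 × 0.0568 × 7.49) = 1.094; exp(−1.094) = 0.3349.
C = 0.6972 × 0.3349 = 0.233 kg/m³.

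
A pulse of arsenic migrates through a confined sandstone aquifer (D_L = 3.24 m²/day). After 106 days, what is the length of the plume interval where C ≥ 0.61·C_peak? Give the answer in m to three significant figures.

The plume is Gaussian with σ = √(2Dt) = √(2 × 3.24 × 106) = 26.21 m.
C/C_peak = exp(−Δx²/(2σ²)) = 0.61 ⇒ Δx = σ·√(−2 ln 0.61) = 26.21 × 0.9943 = 26.06 m.
Width = 2Δx = 52.1 m.

52.1 m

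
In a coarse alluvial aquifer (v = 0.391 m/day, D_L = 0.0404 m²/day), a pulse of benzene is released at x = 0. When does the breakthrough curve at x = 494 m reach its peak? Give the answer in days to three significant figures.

For the 1D instantaneous-source solution, setting ∂C/∂t = 0 at fixed x gives v²t² + 2Dt − x² = 0, so t = (√(D² + v²x²) − D)/v².
√(D² + v²x²) = √(0.0404² + 0.391² × 494²) = 193.2; v² = 0.152881.
t = (193.2 − 0.0404)/0.152881 = 1260 days (vs. the pure-advection estimate x/v = 1260 d).

1260 days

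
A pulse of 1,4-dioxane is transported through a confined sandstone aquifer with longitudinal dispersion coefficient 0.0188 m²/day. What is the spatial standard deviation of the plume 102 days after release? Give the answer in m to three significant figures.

1.96 m

Dispersive spreading gives a Gaussian with σ² = 2Dt; advection only shifts the center.
σ = √(2 × 0.0188 × 102) = 1.96 m.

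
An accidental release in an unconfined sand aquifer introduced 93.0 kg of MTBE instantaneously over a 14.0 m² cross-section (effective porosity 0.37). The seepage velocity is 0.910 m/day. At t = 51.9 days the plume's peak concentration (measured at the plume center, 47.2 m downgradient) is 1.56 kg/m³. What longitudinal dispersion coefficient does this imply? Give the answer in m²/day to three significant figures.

0.203 m²/day

At the plume center C_max = M/(n_e·A·√(4πDt)), so D = M²/(4πt·(n_e·A·C_max)²).
n_e·A·C_max = 0.37 × 14.0 × 1.56 = 8.081 kg/m.
D = 93.0²/(4π × 51.9 × 8.081²) = 0.203 m²/day.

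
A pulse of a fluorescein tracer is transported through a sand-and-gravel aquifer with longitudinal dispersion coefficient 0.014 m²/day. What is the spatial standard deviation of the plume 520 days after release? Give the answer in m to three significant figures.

Dispersive spreading gives a Gaussian with σ² = 2Dt; advection only shifts the center.
σ = √(2 × 0.014 × 520) = 3.82 m.

3.82 m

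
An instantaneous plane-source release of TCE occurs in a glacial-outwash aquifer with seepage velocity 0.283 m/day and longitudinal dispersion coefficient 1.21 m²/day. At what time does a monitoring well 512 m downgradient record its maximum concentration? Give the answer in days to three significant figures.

For the 1D instantaneous-source solution, setting ∂C/∂t = 0 at fixed x gives v²t² + 2Dt − x² = 0, so t = (√(D² + v²x²) − D)/v².
√(D² + v²x²) = √(1.21² + 0.283² × 512²) = 144.9; v² = 0.080089.
t = (144.9 − 1.21)/0.080089 = 1790 days (vs. the pure-advection estimate x/v = 1810 d).

1790 days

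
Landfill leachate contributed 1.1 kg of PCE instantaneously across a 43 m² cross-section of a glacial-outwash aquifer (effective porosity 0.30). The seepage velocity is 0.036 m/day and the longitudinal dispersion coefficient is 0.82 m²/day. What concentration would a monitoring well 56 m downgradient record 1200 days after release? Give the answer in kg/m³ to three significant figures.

For an instantaneous plane source, C(x,t) = M/(n_e·A·√(4πDt)) · exp(−(x−vt)²/(4Dt)), with n_e·A the pore (flow) area.
Plume center vt = 0.036 × 1200 = 43.2 m, so the well at 56 m is 12.8 m downgradient of the peak.
√(4πDt) = 111.2 m, giving peak height M/(n_e·A·√(4πDt)) = 1.1/(0.30 × 43 × 111.2) = 0.0007668 kg/m³.
(x−vt)²/(4Dt) = (12.8)²/(4 × 0.82 × 1200) = 0.04163; exp(−0.04163) = 0.9592.
C = 0.0007668 × 0.9592 = 0.000736 kg/m³.

0.000736 kg/m³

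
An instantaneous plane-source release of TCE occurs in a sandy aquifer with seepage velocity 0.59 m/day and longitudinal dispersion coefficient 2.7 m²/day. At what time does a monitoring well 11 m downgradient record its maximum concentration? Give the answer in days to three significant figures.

12.4 days

For the 1D instantaneous-source solution, setting ∂C/∂t = 0 at fixed x gives v²t² + 2Dt − x² = 0, so t = (√(D² + v²x²) − D)/v².
√(D² + v²x²) = √(2.7² + 0.59² × 11²) = 7.029; v² = 0.3481.
t = (7.029 − 2.7)/0.3481 = 12.4 days (vs. the pure-advection estimate x/v = 18.6 d).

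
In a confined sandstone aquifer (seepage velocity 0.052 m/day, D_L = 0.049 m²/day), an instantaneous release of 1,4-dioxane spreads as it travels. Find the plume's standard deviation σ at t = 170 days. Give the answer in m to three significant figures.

Dispersive spreading gives a Gaussian with σ² = 2Dt; advection only shifts the center.
σ = √(2 × 0.049 × 170) = 4.08 m.

4.08 m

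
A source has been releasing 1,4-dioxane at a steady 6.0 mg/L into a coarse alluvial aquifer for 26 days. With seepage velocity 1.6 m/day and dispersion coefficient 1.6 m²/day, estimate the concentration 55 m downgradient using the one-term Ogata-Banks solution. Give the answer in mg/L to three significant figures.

For a continuous step input, C/C₀ ≈ ½·erfc((x−vt)/(2√(Dt))).
vt = 1.6 × 26 = 41.6 m and 2√(Dt) = 2√(1.6 × 26) = 12.90 m.
Argument (x−vt)/(2√(Dt)) = (55 − 41.6)/12.90 = 1.039; ½·erfc(1.039) = 0.07087.
C = 6.0 × 0.07087 = 0.425 mg/L.

0.425 mg/L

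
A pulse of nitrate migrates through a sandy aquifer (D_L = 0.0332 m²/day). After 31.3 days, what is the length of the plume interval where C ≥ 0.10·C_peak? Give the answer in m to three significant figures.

6.19 m

The plume is Gaussian with σ = √(2Dt) = √(2 × 0.0332 × 31.3) = 1.442 m.
C/C_peak = exp(−Δx²/(2σ²)) = 0.10 ⇒ Δx = σ·√(−2 ln 0.10) = 1.442 × 2.146 = 3.095 m.
Width = 2Δx = 6.19 m.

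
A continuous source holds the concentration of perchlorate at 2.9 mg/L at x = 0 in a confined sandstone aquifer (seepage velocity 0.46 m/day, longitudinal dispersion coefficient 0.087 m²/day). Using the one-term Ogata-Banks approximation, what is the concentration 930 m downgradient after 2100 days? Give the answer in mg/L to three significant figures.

2.81 mg/L

For a continuous step input, C/C₀ ≈ ½·erfc((x−vt)/(2√(Dt))).
vt = 0.46 × 2100 = 966 m and 2√(Dt) = 2√(0.087 × 2100) = 27.03 m.
Argument (x−vt)/(2√(Dt)) = (930 − 966)/27.03 = -1.332; ½·erfc(-1.332) = 0.9702.
C = 2.9 × 0.9702 = 2.81 mg/L.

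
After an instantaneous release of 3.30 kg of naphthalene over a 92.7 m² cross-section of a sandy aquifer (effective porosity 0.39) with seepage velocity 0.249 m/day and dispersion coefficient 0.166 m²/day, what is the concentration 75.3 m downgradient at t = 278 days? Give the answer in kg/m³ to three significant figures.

For an instantaneous plane source, C(x,t) = M/(n_e·A·√(4πDt)) · exp(−(x−vt)²/(4Dt)), with n_e·A the pore (flow) area.
Plume center vt = 0.249 × 278 = 69.222 m, so the well at 75.3 m is 6.078 m downgradient of the peak.
√(4πDt) = 24.08 m, giving peak height M/(n_e·A·√(4πDt)) = 3.30/(0.39 × 92.7 × 24.08) = 0.003791 kg/m³.
(x−vt)²/(4Dt) = (6.078)²/(4 × 0.166 × 278) = 0.2001; exp(−0.2001) = 0.8186.
C = 0.003791 × 0.8186 = 0.00310 kg/m³.

0.00310 kg/m³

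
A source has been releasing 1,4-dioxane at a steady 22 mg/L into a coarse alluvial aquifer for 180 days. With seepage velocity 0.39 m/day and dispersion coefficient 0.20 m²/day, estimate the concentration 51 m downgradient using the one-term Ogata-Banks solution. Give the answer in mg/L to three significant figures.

21.7 mg/L

For a continuous step input, C/C₀ ≈ ½·erfc((x−vt)/(2√(Dt))).
vt = 0.39 × 180 = 70.2 m and 2√(Dt) = 2√(0.20 × 180) = 12.00 m.
Argument (x−vt)/(2√(Dt)) = (51 − 70.2)/12.00 = -1.600; ½·erfc(-1.600) = 0.9882.
C = 22 × 0.9882 = 21.7 mg/L.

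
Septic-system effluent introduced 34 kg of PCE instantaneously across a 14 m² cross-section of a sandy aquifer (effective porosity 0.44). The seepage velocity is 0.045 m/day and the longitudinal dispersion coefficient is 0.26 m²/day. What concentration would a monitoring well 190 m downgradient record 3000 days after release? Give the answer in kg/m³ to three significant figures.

0.0211 kg/m³

For an instantaneous plane source, C(x,t) = M/(n_e·A·√(4πDt)) · exp(−(x−vt)²/(4Dt)), with n_e·A the pore (flow) area.
Plume center vt = 0.045 × 3000 = 135 m, so the well at 190 m is 55 m downgradient of the peak.
√(4πDt) = 99.00 m, giving peak height M/(n_e·A·√(4πDt)) = 34/(0.44 × 14 × 99.00) = 0.05575 kg/m³.
(x−vt)²/(4Dt) = (55)²/(4 × 0.26 × 3000) = 0.9696; exp(−0.9696) = 0.3792.
C = 0.05575 × 0.3792 = 0.0211 kg/m³.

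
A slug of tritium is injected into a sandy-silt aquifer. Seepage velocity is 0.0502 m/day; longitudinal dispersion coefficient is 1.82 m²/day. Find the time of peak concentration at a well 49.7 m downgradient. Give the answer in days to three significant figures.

503 days

For the 1D instantaneous-source solution, setting ∂C/∂t = 0 at fixed x gives v²t² + 2Dt − x² = 0, so t = (√(D² + v²x²) − D)/v².
√(D² + v²x²) = √(1.82² + 0.0502² × 49.7²) = 3.088; v² = 0.00252004.
t = (3.088 − 1.82)/0.00252004 = 503 days (vs. the pure-advection estimate x/v = 990 d).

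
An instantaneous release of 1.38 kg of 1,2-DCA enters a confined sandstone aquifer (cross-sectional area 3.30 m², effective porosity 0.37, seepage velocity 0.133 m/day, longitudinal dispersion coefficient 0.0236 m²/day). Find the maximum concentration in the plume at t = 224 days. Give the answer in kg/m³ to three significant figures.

0.139 kg/m³

The peak of an instantaneous 1D plume sits at x = vt; there the Gaussian factor is 1 and C_max = M/(n_e·A·√(4πDt)), where n_e·A is the pore area the mass is dissolved in.
√(4πDt) = √(4π × 0.0236 × 224) = 8.151 m, so C_max = 1.38/(0.37 × 3.30 × 8.151) = 0.139 kg/m³.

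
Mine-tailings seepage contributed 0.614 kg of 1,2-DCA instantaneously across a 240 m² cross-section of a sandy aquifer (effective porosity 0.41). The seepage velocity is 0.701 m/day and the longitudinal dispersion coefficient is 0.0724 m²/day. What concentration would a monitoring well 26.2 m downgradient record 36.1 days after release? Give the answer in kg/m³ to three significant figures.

For an instantaneous plane source, C(x,t) = M/(n_e·A·√(4πDt)) · exp(−(x−vt)²/(4Dt)), with n_e·A the pore (flow) area.
Plume center vt = 0.701 × 36.1 = 25.3061 m, so the well at 26.2 m is 0.8939 m downgradient of the peak.
√(4πDt) = 5.731 m, giving peak height M/(n_e·A·√(4πDt)) = 0.614/(0.41 × 240 × 5.731) = 0.001089 kg/m³.
(x−vt)²/(4Dt) = (0.8939)²/(4 × 0.0724 × 36.1) = 0.07643; exp(−0.07643) = 0.9264.
C = 0.001089 × 0.9264 = 0.00101 kg/m³.

0.00101 kg/m³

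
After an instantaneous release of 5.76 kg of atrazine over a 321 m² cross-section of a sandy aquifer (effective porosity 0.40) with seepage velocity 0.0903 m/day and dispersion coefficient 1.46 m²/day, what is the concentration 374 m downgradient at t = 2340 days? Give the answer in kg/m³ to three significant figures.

3.12e-05 kg/m³

For an instantaneous plane source, C(x,t) = M/(n_e·A·√(4πDt)) · exp(−(x−vt)²/(4Dt)), with n_e·A the pore (flow) area.
Plume center vt = 0.0903 × 2340 = 211.302 m, so the well at 374 m is 162.698 m downgradient of the peak.
√(4πDt) = 207.2 m, giving peak height M/(n_e·A·√(4πDt)) = 5.76/(0.40 × 321 × 207.2) = 0.0002165 kg/m³.
(x−vt)²/(4Dt) = (162.698)²/(4 × 1.46 × 2340) = 1.937; exp(−1.937) = 0.1441.
C = 0.0002165 × 0.1441 = 3.12e-05 kg/m³.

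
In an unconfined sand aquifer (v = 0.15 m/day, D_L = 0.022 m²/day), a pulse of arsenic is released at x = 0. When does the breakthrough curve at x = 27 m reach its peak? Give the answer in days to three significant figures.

179 days

For the 1D instantaneous-source solution, setting ∂C/∂t = 0 at fixed x gives v²t² + 2Dt − x² = 0, so t = (√(D² + v²x²) − D)/v².
√(D² + v²x²) = √(0.022² + 0.15² × 27²) = 4.050; v² = 0.0225.
t = (4.050 − 0.022)/0.0225 = 179 days (vs. the pure-advection estimate x/v = 180 d).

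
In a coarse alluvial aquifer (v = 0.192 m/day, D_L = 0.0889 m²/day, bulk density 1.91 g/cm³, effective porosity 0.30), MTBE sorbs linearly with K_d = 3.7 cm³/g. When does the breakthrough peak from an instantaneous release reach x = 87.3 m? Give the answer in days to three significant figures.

11100 days

Retardation factor R = 1 + ρ_b·K_d/n = 1 + 1.91 × 3.7/0.30 = 24.56.
Sorption retards both mechanisms: v_R = v/R = 0.007818 m/day, D_R = D/R = 0.003620 m²/day.
Peak time from v_R²t² + 2D_R t − x² = 0: t = (√(D_R² + v_R²x²) − D_R)/v_R².
√(D_R² + v_R²x²) = √(0.003620² + 0.007818² × 87.3²) = 0.6825; v_R² = 6.112e-05.
t = (0.6825 − 0.003620)/6.112e-05 = 11100 days.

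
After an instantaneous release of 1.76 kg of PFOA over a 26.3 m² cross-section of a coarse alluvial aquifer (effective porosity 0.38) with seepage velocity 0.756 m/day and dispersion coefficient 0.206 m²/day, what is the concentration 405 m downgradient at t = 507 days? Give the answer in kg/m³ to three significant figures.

0.00157 kg/m³

For an instantaneous plane source, C(x,t) = M/(n_e·A·√(4πDt)) · exp(−(x−vt)²/(4Dt)), with n_e·A the pore (flow) area.
Plume center vt = 0.756 × 507 = 383.292 m, so the well at 405 m is 21.708 m downgradient of the peak.
√(4πDt) = 36.23 m, giving peak height M/(n_e·A·√(4πDt)) = 1.76/(0.38 × 26.3 × 36.23) = 0.004861 kg/m³.
(x−vt)²/(4Dt) = (21.708)²/(4 × 0.206 × 507) = 1.128; exp(−1.128) = 0.3237.
C = 0.004861 × 0.3237 = 0.00157 kg/m³.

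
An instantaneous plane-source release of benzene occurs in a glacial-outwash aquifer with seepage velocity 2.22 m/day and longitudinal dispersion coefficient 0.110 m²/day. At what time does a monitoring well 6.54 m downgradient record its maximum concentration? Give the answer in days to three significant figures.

2.92 days

For the 1D instantaneous-source solution, setting ∂C/∂t = 0 at fixed x gives v²t² + 2Dt − x² = 0, so t = (√(D² + v²x²) − D)/v².
√(D² + v²x²) = √(0.110² + 2.22² × 6.54²) = 14.52; v² = 4.9284.
t = (14.52 − 0.110)/4.9284 = 2.92 days (vs. the pure-advection estimate x/v = 2.95 d).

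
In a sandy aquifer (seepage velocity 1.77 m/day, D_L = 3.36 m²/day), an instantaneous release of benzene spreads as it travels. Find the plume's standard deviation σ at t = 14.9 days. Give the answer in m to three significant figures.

10.0 m

Dispersive spreading gives a Gaussian with σ² = 2Dt; advection only shifts the center.
σ = √(2 × 3.36 × 14.9) = 10.0 m.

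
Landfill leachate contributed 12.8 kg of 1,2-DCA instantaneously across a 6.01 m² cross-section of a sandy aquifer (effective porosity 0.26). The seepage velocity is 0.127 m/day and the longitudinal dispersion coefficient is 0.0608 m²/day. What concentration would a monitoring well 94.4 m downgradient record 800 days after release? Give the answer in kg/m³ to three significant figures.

For an instantaneous plane source, C(x,t) = M/(n_e·A·√(4πDt)) · exp(−(x−vt)²/(4Dt)), with n_e·A the pore (flow) area.
Plume center vt = 0.127 × 800 = 101.6 m, so the well at 94.4 m is 7.2 m upgradient of the peak.
√(4πDt) = 24.72 m, giving peak height M/(n_e·A·√(4πDt)) = 12.8/(0.26 × 6.01 × 24.72) = 0.3314 kg/m³.
(x−vt)²/(4Dt) = (-7.2)²/(4 × 0.0608 × 800) = 0.2664; exp(−0.2664) = 0.7661.
C = 0.3314 × 0.7661 = 0.254 kg/m³.

0.254 kg/m³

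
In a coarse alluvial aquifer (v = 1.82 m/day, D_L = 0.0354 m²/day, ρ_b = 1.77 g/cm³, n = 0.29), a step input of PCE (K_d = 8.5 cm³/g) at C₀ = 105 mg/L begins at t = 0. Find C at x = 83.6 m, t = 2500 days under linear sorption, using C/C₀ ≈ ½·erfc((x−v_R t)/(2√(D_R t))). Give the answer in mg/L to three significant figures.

95.5 mg/L

Retardation factor R = 1 + ρ_b·K_d/n = 1 + 1.77 × 8.5/0.29 = 52.88.
Sorption retards both mechanisms: v_R = v/R = 0.03442 m/day, D_R = D/R = 0.0006694 m²/day.
v_R·t = 0.03442 × 2500 = 86.05 m; 2√(D_R t) = 2.587 m; argument = (83.6 − 86.05)/2.587 = -0.9470.
C = C₀ × ½·erfc(-0.9470) = 105 × 0.9098 = 95.5 mg/L.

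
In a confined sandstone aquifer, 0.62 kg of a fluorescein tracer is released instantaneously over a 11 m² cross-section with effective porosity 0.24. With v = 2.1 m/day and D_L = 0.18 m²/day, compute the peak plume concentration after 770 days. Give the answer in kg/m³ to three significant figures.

0.00563 kg/m³

The peak of an instantaneous 1D plume sits at x = vt; there the Gaussian factor is 1 and C_max = M/(n_e·A·√(4πDt)), where n_e·A is the pore area the mass is dissolved in.
√(4πDt) = √(4π × 0.18 × 770) = 41.73 m, so C_max = 0.62/(0.24 × 11 × 41.73) = 0.00563 kg/m³.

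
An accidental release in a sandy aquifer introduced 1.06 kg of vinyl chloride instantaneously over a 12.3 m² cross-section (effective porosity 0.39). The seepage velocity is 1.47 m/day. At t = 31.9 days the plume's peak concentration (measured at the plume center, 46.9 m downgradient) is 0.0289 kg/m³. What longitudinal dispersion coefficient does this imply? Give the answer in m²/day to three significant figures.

0.146 m²/day

At the plume center C_max = M/(n_e·A·√(4πDt)), so D = M²/(4πt·(n_e·A·C_max)²).
n_e·A·C_max = 0.39 × 12.3 × 0.0289 = 0.1386 kg/m.
D = 1.06²/(4π × 31.9 × 0.1386²) = 0.146 m²/day.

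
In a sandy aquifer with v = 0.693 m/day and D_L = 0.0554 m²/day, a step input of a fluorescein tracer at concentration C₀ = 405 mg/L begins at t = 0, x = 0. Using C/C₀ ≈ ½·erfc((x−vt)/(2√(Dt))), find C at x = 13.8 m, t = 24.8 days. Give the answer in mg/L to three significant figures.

For a continuous step input, C/C₀ ≈ ½·erfc((x−vt)/(2√(Dt))).
vt = 0.693 × 24.8 = 17.1864 m and 2√(Dt) = 2√(0.0554 × 24.8) = 2.344 m.
Argument (x−vt)/(2√(Dt)) = (13.8 − 17.1864)/2.344 = -1.445; ½·erfc(-1.445) = 0.9795.
C = 405 × 0.9795 = 397 mg/L.

397 mg/L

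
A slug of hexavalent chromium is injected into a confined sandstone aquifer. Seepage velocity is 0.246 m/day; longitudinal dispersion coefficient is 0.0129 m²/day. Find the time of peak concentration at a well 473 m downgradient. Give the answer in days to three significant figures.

For the 1D instantaneous-source solution, setting ∂C/∂t = 0 at fixed x gives v²t² + 2Dt − x² = 0, so t = (√(D² + v²x²) − D)/v².
√(D² + v²x²) = √(0.0129² + 0.246² × 473²) = 116.4; v² = 0.060516.
t = (116.4 − 0.0129)/0.060516 = 1920 days (vs. the pure-advection estimate x/v = 1920 d).

1920 days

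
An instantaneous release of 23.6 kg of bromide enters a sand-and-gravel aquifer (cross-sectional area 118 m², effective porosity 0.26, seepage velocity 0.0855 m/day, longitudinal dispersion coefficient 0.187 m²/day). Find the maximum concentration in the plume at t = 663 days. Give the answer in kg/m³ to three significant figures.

The peak of an instantaneous 1D plume sits at x = vt; there the Gaussian factor is 1 and C_max = M/(n_e·A·√(4πDt)), where n_e·A is the pore area the mass is dissolved in.
√(4πDt) = √(4π × 0.187 × 663) = 39.47 m, so C_max = 23.6/(0.26 × 118 × 39.47) = 0.0195 kg/m³.

0.0195 kg/m³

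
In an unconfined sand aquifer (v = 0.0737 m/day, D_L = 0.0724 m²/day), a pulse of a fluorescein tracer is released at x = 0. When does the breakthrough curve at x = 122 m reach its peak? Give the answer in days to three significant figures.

For the 1D instantaneous-source solution, setting ∂C/∂t = 0 at fixed x gives v²t² + 2Dt − x² = 0, so t = (√(D² + v²x²) − D)/v².
√(D² + v²x²) = √(0.0724² + 0.0737² × 122²) = 8.992; v² = 0.00543169.
t = (8.992 − 0.0724)/0.00543169 = 1640 days (vs. the pure-advection estimate x/v = 1660 d).

1640 days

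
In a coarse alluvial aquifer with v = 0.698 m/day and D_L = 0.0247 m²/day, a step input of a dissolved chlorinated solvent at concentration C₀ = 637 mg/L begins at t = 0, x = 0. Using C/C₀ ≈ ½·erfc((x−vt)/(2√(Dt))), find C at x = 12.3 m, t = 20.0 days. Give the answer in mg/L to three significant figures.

607 mg/L

For a continuous step input, C/C₀ ≈ ½·erfc((x−vt)/(2√(Dt))).
vt = 0.698 × 20.0 = 13.96 m and 2√(Dt) = 2√(0.0247 × 20.0) = 1.406 m.
Argument (x−vt)/(2√(Dt)) = (12.3 − 13.96)/1.406 = -1.181; ½·erfc(-1.181) = 0.9526.
C = 637 × 0.9526 = 607 mg/L.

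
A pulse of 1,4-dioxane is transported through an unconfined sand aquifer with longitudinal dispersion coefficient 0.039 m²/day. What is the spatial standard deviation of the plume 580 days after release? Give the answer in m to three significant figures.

Dispersive spreading gives a Gaussian with σ² = 2Dt; advection only shifts the center.
σ = √(2 × 0.039 × 580) = 6.73 m.

6.73 m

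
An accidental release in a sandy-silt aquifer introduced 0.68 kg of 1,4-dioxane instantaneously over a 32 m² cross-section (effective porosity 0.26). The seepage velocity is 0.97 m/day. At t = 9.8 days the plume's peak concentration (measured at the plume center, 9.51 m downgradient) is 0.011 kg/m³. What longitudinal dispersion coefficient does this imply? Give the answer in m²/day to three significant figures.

At the plume center C_max = M/(n_e·A·√(4πDt)), so D = M²/(4πt·(n_e·A·C_max)²).
n_e·A·C_max = 0.26 × 32 × 0.011 = 0.09152 kg/m.
D = 0.68²/(4π × 9.8 × 0.09152²) = 0.448 m²/day.

0.448 m²/day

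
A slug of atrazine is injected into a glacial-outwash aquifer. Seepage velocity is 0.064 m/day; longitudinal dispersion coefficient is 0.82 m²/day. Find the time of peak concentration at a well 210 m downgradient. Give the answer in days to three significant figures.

3090 days

For the 1D instantaneous-source solution, setting ∂C/∂t = 0 at fixed x gives v²t² + 2Dt − x² = 0, so t = (√(D² + v²x²) − D)/v².
√(D² + v²x²) = √(0.82² + 0.064² × 210²) = 13.46; v² = 0.004096.
t = (13.46 − 0.82)/0.004096 = 3090 days (vs. the pure-advection estimate x/v = 3280 d).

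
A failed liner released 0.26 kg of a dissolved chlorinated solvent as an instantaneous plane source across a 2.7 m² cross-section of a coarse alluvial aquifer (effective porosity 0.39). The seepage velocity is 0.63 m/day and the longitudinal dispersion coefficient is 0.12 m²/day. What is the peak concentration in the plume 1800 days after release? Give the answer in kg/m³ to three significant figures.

0.00474 kg/m³

The peak of an instantaneous 1D plume sits at x = vt; there the Gaussian factor is 1 and C_max = M/(n_e·A·√(4πDt)), where n_e·A is the pore area the mass is dissolved in.
√(4πDt) = √(4π × 0.12 × 1800) = 52.10 m, so C_max = 0.26/(0.39 × 2.7 × 52.10) = 0.00474 kg/m³.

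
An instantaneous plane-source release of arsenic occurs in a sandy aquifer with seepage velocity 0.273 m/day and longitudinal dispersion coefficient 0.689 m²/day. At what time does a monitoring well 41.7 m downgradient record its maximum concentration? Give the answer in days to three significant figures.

For the 1D instantaneous-source solution, setting ∂C/∂t = 0 at fixed x gives v²t² + 2Dt − x² = 0, so t = (√(D² + v²x²) − D)/v².
√(D² + v²x²) = √(0.689² + 0.273² × 41.7²) = 11.40; v² = 0.074529.
t = (11.40 − 0.689)/0.074529 = 144 days (vs. the pure-advection estimate x/v = 153 d).

144 days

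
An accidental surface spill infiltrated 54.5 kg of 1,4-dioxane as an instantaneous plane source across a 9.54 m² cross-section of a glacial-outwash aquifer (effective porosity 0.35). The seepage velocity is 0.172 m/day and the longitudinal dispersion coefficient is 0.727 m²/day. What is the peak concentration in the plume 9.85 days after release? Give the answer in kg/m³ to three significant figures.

The peak of an instantaneous 1D plume sits at x = vt; there the Gaussian factor is 1 and C_max = M/(n_e·A·√(4πDt)), where n_e·A is the pore area the mass is dissolved in.
√(4πDt) = √(4π × 0.727 × 9.85) = 9.486 m, so C_max = 54.5/(0.35 × 9.54 × 9.486) = 1.72 kg/m³.

1.72 kg/m³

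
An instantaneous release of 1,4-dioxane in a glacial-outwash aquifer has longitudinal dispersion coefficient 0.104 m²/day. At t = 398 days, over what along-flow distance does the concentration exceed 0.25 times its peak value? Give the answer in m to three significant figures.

30.3 m

The plume is Gaussian with σ = √(2Dt) = √(2 × 0.104 × 398) = 9.099 m.
C/C_peak = exp(−Δx²/(2σ²)) = 0.25 ⇒ Δx = σ·√(−2 ln 0.25) = 9.099 × 1.665 = 15.15 m.
Width = 2Δx = 30.3 m.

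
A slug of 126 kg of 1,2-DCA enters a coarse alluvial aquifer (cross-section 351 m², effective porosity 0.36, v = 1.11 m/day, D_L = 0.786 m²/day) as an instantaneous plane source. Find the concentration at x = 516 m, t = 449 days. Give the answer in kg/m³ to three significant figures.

0.0120 kg/m³

For an instantaneous plane source, C(x,t) = M/(n_e·A·√(4πDt)) · exp(−(x−vt)²/(4Dt)), with n_e·A the pore (flow) area.
Plume center vt = 1.11 × 449 = 498.39 m, so the well at 516 m is 17.61 m downgradient of the peak.
√(4πDt) = 66.59 m, giving peak height M/(n_e·A·√(4πDt)) = 126/(0.36 × 351 × 66.59) = 0.01497 kg/m³.
(x−vt)²/(4Dt) = (17.61)²/(4 × 0.786 × 449) = 0.2197; exp(−0.2197) = 0.8028.
C = 0.01497 × 0.8028 = 0.0120 kg/m³.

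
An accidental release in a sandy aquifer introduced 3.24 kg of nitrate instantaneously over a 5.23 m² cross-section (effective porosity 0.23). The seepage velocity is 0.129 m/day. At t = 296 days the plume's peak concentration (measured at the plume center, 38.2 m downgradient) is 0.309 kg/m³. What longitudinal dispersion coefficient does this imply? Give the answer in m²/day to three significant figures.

At the plume center C_max = M/(n_e·A·√(4πDt)), so D = M²/(4πt·(n_e·A·C_max)²).
n_e·A·C_max = 0.23 × 5.23 × 0.309 = 0.3717 kg/m.
D = 3.24²/(4π × 296 × 0.3717²) = 0.0204 m²/day.

0.0204 m²/day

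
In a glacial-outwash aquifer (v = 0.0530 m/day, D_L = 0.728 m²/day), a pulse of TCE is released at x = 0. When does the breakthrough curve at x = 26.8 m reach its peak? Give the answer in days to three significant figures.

309 days

For the 1D instantaneous-source solution, setting ∂C/∂t = 0 at fixed x gives v²t² + 2Dt − x² = 0, so t = (√(D² + v²x²) − D)/v².
√(D² + v²x²) = √(0.728² + 0.0530² × 26.8²) = 1.596; v² = 0.002809.
t = (1.596 − 0.728)/0.002809 = 309 days (vs. the pure-advection estimate x/v = 506 d).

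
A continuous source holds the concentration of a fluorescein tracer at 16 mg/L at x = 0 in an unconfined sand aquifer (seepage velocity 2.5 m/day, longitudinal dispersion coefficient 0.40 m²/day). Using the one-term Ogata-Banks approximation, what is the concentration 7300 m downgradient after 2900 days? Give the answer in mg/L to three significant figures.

For a continuous step input, C/C₀ ≈ ½·erfc((x−vt)/(2√(Dt))).
vt = 2.5 × 2900 = 7250 m and 2√(Dt) = 2√(0.40 × 2900) = 68.12 m.
Argument (x−vt)/(2√(Dt)) = (7300 − 7250)/68.12 = 0.7340; ½·erfc(0.7340) = 0.1496.
C = 16 × 0.1496 = 2.39 mg/L.

2.39 mg/L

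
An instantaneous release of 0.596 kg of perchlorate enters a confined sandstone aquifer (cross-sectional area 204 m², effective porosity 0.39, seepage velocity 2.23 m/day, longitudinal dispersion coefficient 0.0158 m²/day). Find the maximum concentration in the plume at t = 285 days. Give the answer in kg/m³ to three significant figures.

0.000996 kg/m³

The peak of an instantaneous 1D plume sits at x = vt; there the Gaussian factor is 1 and C_max = M/(n_e·A·√(4πDt)), where n_e·A is the pore area the mass is dissolved in.
√(4πDt) = √(4π × 0.0158 × 285) = 7.522 m, so C_max = 0.596/(0.39 × 204 × 7.522) = 0.000996 kg/m³.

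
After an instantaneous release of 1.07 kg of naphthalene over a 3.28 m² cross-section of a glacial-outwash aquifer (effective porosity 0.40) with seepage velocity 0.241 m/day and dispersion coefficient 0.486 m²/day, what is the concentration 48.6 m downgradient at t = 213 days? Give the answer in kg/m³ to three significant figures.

For an instantaneous plane source, C(x,t) = M/(n_e·A·√(4πDt)) · exp(−(x−vt)²/(4Dt)), with n_e·A the pore (flow) area.
Plume center vt = 0.241 × 213 = 51.333 m, so the well at 48.6 m is 2.733 m upgradient of the peak.
√(4πDt) = 36.07 m, giving peak height M/(n_e·A·√(4πDt)) = 1.07/(0.40 × 3.28 × 36.07) = 0.02261 kg/m³.
(x−vt)²/(4Dt) = (-2.733)²/(4 × 0.486 × 213) = 0.01804; exp(−0.01804) = 0.9821.
C = 0.02261 × 0.9821 = 0.0222 kg/m³.

0.0222 kg/m³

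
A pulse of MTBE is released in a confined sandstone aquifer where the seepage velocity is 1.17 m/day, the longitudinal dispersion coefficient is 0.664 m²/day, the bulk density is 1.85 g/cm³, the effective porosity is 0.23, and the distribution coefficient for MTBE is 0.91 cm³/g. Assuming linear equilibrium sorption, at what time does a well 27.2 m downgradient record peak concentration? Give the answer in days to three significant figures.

Retardation factor R = 1 + ρ_b·K_d/n = 1 + 1.85 × 0.91/0.23 = 8.320.
Sorption retards both mechanisms: v_R = v/R = 0.1406 m/day, D_R = D/R = 0.07981 m²/day.
Peak time from v_R²t² + 2D_R t − x² = 0: t = (√(D_R² + v_R²x²) − D_R)/v_R².
√(D_R² + v_R²x²) = √(0.07981² + 0.1406² × 27.2²) = 3.825; v_R² = 0.01977.
t = (3.825 − 0.07981)/0.01977 = 189 days.

189 days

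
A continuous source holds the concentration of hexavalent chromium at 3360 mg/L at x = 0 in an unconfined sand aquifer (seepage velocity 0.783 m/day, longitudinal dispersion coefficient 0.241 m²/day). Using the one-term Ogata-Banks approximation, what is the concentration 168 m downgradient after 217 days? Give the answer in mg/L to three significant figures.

For a continuous step input, C/C₀ ≈ ½·erfc((x−vt)/(2√(Dt))).
vt = 0.783 × 217 = 169.911 m and 2√(Dt) = 2√(0.241 × 217) = 14.46 m.
Argument (x−vt)/(2√(Dt)) = (168 − 169.911)/14.46 = -0.1322; ½·erfc(-0.1322) = 0.5742.
C = 3360 × 0.5742 = 1930 mg/L.

1930 mg/L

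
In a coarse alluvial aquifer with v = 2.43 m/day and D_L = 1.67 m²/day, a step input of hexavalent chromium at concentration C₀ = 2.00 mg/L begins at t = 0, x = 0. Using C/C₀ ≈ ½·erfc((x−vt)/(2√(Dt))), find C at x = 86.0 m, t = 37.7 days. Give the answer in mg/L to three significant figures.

1.38 mg/L

For a continuous step input, C/C₀ ≈ ½·erfc((x−vt)/(2√(Dt))).
vt = 2.43 × 37.7 = 91.611 m and 2√(Dt) = 2√(1.67 × 37.7) = 15.87 m.
Argument (x−vt)/(2√(Dt)) = (86.0 − 91.611)/15.87 = -0.3536; ½·erfc(-0.3536) = 0.6915.
C = 2.00 × 0.6915 = 1.38 mg/L.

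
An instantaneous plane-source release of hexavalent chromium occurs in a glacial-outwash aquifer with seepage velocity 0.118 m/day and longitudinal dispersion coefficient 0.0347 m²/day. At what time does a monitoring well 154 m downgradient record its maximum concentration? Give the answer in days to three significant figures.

1300 days

For the 1D instantaneous-source solution, setting ∂C/∂t = 0 at fixed x gives v²t² + 2Dt − x² = 0, so t = (√(D² + v²x²) − D)/v².
√(D² + v²x²) = √(0.0347² + 0.118² × 154²) = 18.17; v² = 0.013924.
t = (18.17 − 0.0347)/0.013924 = 1300 days (vs. the pure-advection estimate x/v = 1310 d).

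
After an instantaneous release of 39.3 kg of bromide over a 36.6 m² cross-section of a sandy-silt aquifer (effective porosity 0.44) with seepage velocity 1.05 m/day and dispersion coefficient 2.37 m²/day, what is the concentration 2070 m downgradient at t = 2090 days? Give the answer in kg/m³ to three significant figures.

For an instantaneous plane source, C(x,t) = M/(n_e·A·√(4πDt)) · exp(−(x−vt)²/(4Dt)), with n_e·A the pore (flow) area.
Plume center vt = 1.05 × 2090 = 2194.5 m, so the well at 2070 m is 124.5 m upgradient of the peak.
√(4πDt) = 249.5 m, giving peak height M/(n_e·A·√(4πDt)) = 39.3/(0.44 × 36.6 × 249.5) = 0.009781 kg/m³.
(x−vt)²/(4Dt) = (-124.5)²/(4 × 2.37 × 2090) = 0.7823; exp(−0.7823) = 0.4574.
C = 0.009781 × 0.4574 = 0.00447 kg/m³.

0.00447 kg/m³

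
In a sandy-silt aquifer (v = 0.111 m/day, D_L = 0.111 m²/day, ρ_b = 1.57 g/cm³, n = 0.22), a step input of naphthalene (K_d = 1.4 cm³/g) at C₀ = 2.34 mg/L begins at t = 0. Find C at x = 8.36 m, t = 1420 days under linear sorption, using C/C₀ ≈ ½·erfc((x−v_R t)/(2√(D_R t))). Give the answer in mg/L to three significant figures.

2.03 mg/L

Retardation factor R = 1 + ρ_b·K_d/n = 1 + 1.57 × 1.4/0.22 = 10.99.
Sorption retards both mechanisms: v_R = v/R = 0.01010 m/day, D_R = D/R = 0.01010 m²/day.
v_R·t = 0.01010 × 1420 = 14.342 m; 2√(D_R t) = 7.574 m; argument = (8.36 − 14.342)/7.574 = -0.7898.
C = C₀ × ½·erfc(-0.7898) = 2.34 × 0.8680 = 2.03 mg/L.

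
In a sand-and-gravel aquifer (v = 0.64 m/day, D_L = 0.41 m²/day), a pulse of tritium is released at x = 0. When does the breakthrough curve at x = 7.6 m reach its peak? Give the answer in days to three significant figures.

For the 1D instantaneous-source solution, setting ∂C/∂t = 0 at fixed x gives v²t² + 2Dt − x² = 0, so t = (√(D² + v²x²) − D)/v².
√(D² + v²x²) = √(0.41² + 0.64² × 7.6²) = 4.881; v² = 0.4096.
t = (4.881 − 0.41)/0.4096 = 10.9 days (vs. the pure-advection estimate x/v = 11.9 d).

10.9 days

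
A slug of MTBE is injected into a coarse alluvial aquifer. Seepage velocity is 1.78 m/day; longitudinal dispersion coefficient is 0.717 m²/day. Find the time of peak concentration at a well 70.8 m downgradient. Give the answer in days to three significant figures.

For the 1D instantaneous-source solution, setting ∂C/∂t = 0 at fixed x gives v²t² + 2Dt − x² = 0, so t = (√(D² + v²x²) − D)/v².
√(D² + v²x²) = √(0.717² + 1.78² × 70.8²) = 126.0; v² = 3.1684.
t = (126.0 − 0.717)/3.1684 = 39.5 days (vs. the pure-advection estimate x/v = 39.8 d).

39.5 days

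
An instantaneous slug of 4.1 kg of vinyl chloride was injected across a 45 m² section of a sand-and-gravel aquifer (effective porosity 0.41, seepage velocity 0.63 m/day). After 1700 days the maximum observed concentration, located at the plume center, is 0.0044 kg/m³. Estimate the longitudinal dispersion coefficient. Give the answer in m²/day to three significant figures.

0.119 m²/day

At the plume center C_max = M/(n_e·A·√(4πDt)), so D = M²/(4πt·(n_e·A·C_max)²).
n_e·A·C_max = 0.41 × 45 × 0.0044 = 0.08118 kg/m.
D = 4.1²/(4π × 1700 × 0.08118²) = 0.119 m²/day.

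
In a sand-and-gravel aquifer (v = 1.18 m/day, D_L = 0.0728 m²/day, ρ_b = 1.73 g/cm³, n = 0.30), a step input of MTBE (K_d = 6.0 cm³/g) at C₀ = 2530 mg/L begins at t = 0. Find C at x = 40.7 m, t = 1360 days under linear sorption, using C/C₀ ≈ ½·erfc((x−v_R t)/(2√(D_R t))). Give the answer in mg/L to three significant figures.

Retardation factor R = 1 + ρ_b·K_d/n = 1 + 1.73 × 6.0/0.30 = 35.60.
Sorption retards both mechanisms: v_R = v/R = 0.03315 m/day, D_R = D/R = 0.002045 m²/day.
v_R·t = 0.03315 × 1360 = 45.084 m; 2√(D_R t) = 3.335 m; argument = (40.7 − 45.084)/3.335 = -1.315.
C = C₀ × ½·erfc(-1.315) = 2530 × 0.9685 = 2450 mg/L.

2450 mg/L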